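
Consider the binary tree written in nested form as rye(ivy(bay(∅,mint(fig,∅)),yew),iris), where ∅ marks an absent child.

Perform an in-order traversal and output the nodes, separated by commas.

In-order visits the left subtree, then the node, then the right subtree.
At rye: go left to ivy.
  At ivy: go left to bay.
    At bay: no left child.
    Visit bay.
    At bay: go right to mint.
      At mint: go left to fig.
        fig is a leaf — visit fig.
      Visit mint.
      At mint: no right child.
  Visit ivy.
  At ivy: go right to yew.
    yew is a leaf — visit yew.
Visit rye.
At rye: go right to iris.
  iris is a leaf — visit iris.

bay, fig, mint, ivy, yew, rye, iris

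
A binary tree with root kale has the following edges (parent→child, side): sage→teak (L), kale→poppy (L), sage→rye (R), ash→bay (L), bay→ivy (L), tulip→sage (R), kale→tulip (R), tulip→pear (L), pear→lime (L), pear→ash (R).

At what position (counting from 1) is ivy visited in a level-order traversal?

Level-order visits nodes level by level from the root, left to right within each level.
Level 0: kale
Level 1: poppy, tulip
Level 2: pear, sage
Level 3: lime, ash, teak, rye
Level 4: bay
Level 5: ivy
Full level-order sequence: kale, poppy, tulip, pear, sage, lime, ash, teak, rye, bay, ivy.

11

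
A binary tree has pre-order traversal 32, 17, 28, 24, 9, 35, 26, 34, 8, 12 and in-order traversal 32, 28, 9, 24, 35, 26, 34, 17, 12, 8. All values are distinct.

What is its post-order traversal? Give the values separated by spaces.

The first element of pre-order is the root; it splits in-order into left and right subtrees.
Root 32: left subtree has 0 nodes { }, right has 9 {28, 9, 24, 35, 26, 34, 17, 12, 8}.
  Root 17: left subtree has 6 nodes {28, 9, 24, 35, 26, 34}, right has 2 {12, 8}.
    Root 28: left subtree has 0 nodes { }, right has 5 {9, 24, 35, 26, 34}.
      Root 24: left subtree has 1 node {9}, right has 3 {35, 26, 34}.
        Root 35: left subtree has 0 nodes { }, right has 2 {26, 34}.
          Root 26: left subtree has 0 nodes { }, right has 1 {34}.
    Root 8: left subtree has 1 node {12}, right has 0 { }.

9 34 26 35 24 28 12 8 17 32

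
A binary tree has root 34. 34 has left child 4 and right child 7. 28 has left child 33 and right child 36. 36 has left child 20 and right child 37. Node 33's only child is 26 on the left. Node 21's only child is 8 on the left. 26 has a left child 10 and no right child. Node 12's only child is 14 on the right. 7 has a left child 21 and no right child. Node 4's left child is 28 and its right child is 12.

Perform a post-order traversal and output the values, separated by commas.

Post-order visits the left subtree, then the right subtree, then the node.
At 34: go left to 4.
  At 4: go left to 28.
    At 28: go left to 33.
      At 33: go left to 26.
        At 26: go left to 10.
          10 is a leaf — visit 10.
        At 26: no right child.
        Visit 26.
      At 33: no right child.
      Visit 33.
    At 28: go right to 36.
      At 36: go left to 20.
        20 is a leaf — visit 20.
      At 36: go right to 37.
        37 is a leaf — visit 37.
      Visit 36.
    Visit 28.
  At 4: go right to 12.
    At 12: no left child.
    At 12: go right to 14.
      14 is a leaf — visit 14.
    Visit 12.
  Visit 4.
At 34: go right to 7.
  At 7: go left to 21.
    At 21: go left to 8.
      8 is a leaf — visit 8.
    At 21: no right child.
    Visit 21.
  At 7: no right child.
  Visit 7.
Visit 34.

10, 26, 33, 20, 37, 36, 28, 14, 12, 4, 8, 21, 7, 34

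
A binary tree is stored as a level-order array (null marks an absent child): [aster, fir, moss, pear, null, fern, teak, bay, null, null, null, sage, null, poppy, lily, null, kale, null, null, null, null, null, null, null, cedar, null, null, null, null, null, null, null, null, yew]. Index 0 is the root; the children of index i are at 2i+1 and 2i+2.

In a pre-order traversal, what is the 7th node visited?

moss

Pre-order visits the node, then its left subtree, then its right subtree.
Visit aster.
At aster: go left to fir.
  Visit fir.
  At fir: go left to pear.
    Visit pear.
    At pear: go left to bay.
      Visit bay.
      At bay: no left child.
      At bay: go right to kale.
        Visit kale.
        At kale: go left to yew.
          yew is a leaf — visit yew.
        At kale: no right child.
    At pear: no right child.
  At fir: no right child.
At aster: go right to moss.
  Visit moss.
  At moss: go left to fern.
    Visit fern.
    At fern: go left to sage.
      Visit sage.
      At sage: no left child.
      At sage: go right to cedar.
        cedar is a leaf — visit cedar.
    At fern: no right child.
  At moss: go right to teak.
    Visit teak.
    At teak: go left to poppy.
      poppy is a leaf — visit poppy.
    At teak: go right to lily.
      lily is a leaf — visit lily.
Full pre-order sequence: aster, fir, pear, bay, kale, yew, moss, fern, sage, cedar, teak, poppy, lily.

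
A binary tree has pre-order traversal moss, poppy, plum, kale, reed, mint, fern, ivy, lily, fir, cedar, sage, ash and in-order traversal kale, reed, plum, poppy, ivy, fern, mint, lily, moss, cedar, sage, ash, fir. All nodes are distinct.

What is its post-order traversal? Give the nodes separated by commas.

reed, kale, plum, ivy, fern, lily, mint, poppy, ash, sage, cedar, fir, moss

The first element of pre-order is the root; it splits in-order into left and right subtrees.
Root moss: left subtree has 8 nodes {kale, reed, plum, poppy, ivy, fern, mint, lily}, right has 4 {cedar, sage, ash, fir}.
  Root poppy: left subtree has 3 nodes {kale, reed, plum}, right has 4 {ivy, fern, mint, lily}.
    Root plum: left subtree has 2 nodes {kale, reed}, right has 0 { }.
      Root kale: left subtree has 0 nodes { }, right has 1 {reed}.
    Root mint: left subtree has 2 nodes {ivy, fern}, right has 1 {lily}.
      Root fern: left subtree has 1 node {ivy}, right has 0 { }.
  Root fir: left subtree has 3 nodes {cedar, sage, ash}, right has 0 { }.
    Root cedar: left subtree has 0 nodes { }, right has 2 {sage, ash}.
      Root sage: left subtree has 0 nodes { }, right has 1 {ash}.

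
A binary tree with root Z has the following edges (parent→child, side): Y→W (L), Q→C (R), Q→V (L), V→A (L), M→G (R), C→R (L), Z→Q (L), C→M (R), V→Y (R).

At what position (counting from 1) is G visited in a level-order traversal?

Level-order visits nodes level by level from the root, left to right within each level.
Level 0: Z
Level 1: Q
Level 2: V, C
Level 3: A, Y, R, M
Level 4: W, G
Full level-order sequence: Z, Q, V, C, A, Y, R, M, W, G.

10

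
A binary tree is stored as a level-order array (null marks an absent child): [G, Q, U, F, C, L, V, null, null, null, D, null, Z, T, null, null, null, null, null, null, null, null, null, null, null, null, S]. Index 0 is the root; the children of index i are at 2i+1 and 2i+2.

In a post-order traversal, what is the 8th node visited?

T

Post-order visits the left subtree, then the right subtree, then the node.
At G: go left to Q.
  At Q: go left to F.
    F is a leaf — visit F.
  At Q: go right to C.
    At C: no left child.
    At C: go right to D.
      D is a leaf — visit D.
    Visit C.
  Visit Q.
At G: go right to U.
  At U: go left to L.
    At L: no left child.
    At L: go right to Z.
      At Z: no left child.
      At Z: go right to S.
        S is a leaf — visit S.
      Visit Z.
    Visit L.
  At U: go right to V.
    At V: go left to T.
      T is a leaf — visit T.
    At V: no right child.
    Visit V.
  Visit U.
Visit G.
Full post-order sequence: F, D, C, Q, S, Z, L, T, V, U, G.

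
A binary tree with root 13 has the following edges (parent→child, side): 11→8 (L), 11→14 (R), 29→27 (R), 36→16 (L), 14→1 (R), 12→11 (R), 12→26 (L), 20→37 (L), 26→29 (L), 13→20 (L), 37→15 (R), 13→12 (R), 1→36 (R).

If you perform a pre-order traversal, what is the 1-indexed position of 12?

Pre-order visits the node, then its left subtree, then its right subtree.
Visit 13.
At 13: go left to 20.
  Visit 20.
  At 20: go left to 37.
    Visit 37.
    At 37: no left child.
    At 37: go right to 15.
      15 is a leaf — visit 15.
  At 20: no right child.
At 13: go right to 12.
  Visit 12.
  At 12: go left to 26.
    Visit 26.
    At 26: go left to 29.
      Visit 29.
      At 29: no left child.
      At 29: go right to 27.
        27 is a leaf — visit 27.
    At 26: no right child.
  At 12: go right to 11.
    Visit 11.
    At 11: go left to 8.
      8 is a leaf — visit 8.
    At 11: go right to 14.
      Visit 14.
      At 14: no left child.
      At 14: go right to 1.
        Visit 1.
        At 1: no left child.
        At 1: go right to 36.
          Visit 36.
          At 36: go left to 16.
            16 is a leaf — visit 16.
          At 36: no right child.
Full pre-order sequence: 13, 20, 37, 15, 12, 26, 29, 27, 11, 8, 14, 1, 36, 16.

5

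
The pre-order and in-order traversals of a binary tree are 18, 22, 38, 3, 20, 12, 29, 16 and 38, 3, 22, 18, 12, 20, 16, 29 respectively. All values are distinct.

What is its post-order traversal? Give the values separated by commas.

3, 38, 22, 12, 16, 29, 20, 18

The first element of pre-order is the root; it splits in-order into left and right subtrees.
Root 18: left subtree has 3 nodes {38, 3, 22}, right has 4 {12, 20, 16, 29}.
  Root 22: left subtree has 2 nodes {38, 3}, right has 0 { }.
    Root 38: left subtree has 0 nodes { }, right has 1 {3}.
  Root 20: left subtree has 1 node {12}, right has 2 {16, 29}.
    Root 29: left subtree has 1 node {16}, right has 0 { }.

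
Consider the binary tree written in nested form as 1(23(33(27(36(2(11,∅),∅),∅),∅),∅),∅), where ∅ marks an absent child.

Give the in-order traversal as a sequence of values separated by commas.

11, 2, 36, 27, 33, 23, 1

In-order visits the left subtree, then the node, then the right subtree.
At 1: go left to 23.
  At 23: go left to 33.
    At 33: go left to 27.
      At 27: go left to 36.
        At 36: go left to 2.
          At 2: go left to 11.
            11 is a leaf — visit 11.
          Visit 2.
          At 2: no right child.
        Visit 36.
        At 36: no right child.
      Visit 27.
      At 27: no right child.
    Visit 33.
    At 33: no right child.
  Visit 23.
  At 23: no right child.
Visit 1.
At 1: no right child.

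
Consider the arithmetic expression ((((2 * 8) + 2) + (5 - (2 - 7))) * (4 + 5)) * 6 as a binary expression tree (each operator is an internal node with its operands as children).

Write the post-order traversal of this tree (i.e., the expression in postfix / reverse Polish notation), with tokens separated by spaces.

2 8 * 2 + 5 2 7 - - + 4 5 + * 6 *

Post-order on an expression tree gives postfix notation: for each operator, emit left operand, right operand, then the operator.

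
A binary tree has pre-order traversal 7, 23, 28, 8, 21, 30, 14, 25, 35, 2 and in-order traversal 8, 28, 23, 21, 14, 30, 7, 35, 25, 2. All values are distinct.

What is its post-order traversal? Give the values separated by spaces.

The first element of pre-order is the root; it splits in-order into left and right subtrees.
Root 7: left subtree has 6 nodes {8, 28, 23, 21, 14, 30}, right has 3 {35, 25, 2}.
  Root 23: left subtree has 2 nodes {8, 28}, right has 3 {21, 14, 30}.
    Root 28: left subtree has 1 node {8}, right has 0 { }.
    Root 21: left subtree has 0 nodes { }, right has 2 {14, 30}.
      Root 30: left subtree has 1 node {14}, right has 0 { }.
  Root 25: left subtree has 1 node {35}, right has 1 {2}.

8 28 14 30 21 23 35 2 25 7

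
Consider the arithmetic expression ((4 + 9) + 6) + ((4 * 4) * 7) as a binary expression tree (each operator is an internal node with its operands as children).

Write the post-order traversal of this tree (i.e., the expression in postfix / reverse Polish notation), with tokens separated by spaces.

4 9 + 6 + 4 4 * 7 * +

Post-order on an expression tree gives postfix notation: for each operator, emit left operand, right operand, then the operator.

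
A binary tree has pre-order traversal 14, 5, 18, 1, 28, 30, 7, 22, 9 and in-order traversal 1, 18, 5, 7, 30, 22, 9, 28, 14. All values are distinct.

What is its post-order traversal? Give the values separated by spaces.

The first element of pre-order is the root; it splits in-order into left and right subtrees.
Root 14: left subtree has 8 nodes {1, 18, 5, 7, 30, 22, 9, 28}, right has 0 { }.
  Root 5: left subtree has 2 nodes {1, 18}, right has 5 {7, 30, 22, 9, 28}.
    Root 18: left subtree has 1 node {1}, right has 0 { }.
    Root 28: left subtree has 4 nodes {7, 30, 22, 9}, right has 0 { }.
      Root 30: left subtree has 1 node {7}, right has 2 {22, 9}.
        Root 22: left subtree has 0 nodes { }, right has 1 {9}.

1 18 7 9 22 30 28 5 14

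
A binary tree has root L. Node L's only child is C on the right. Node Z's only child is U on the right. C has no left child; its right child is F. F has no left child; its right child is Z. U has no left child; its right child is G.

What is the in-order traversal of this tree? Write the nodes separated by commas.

In-order visits the left subtree, then the node, then the right subtree.
At L: no left child.
Visit L.
At L: go right to C.
  At C: no left child.
  Visit C.
  At C: go right to F.
    At F: no left child.
    Visit F.
    At F: go right to Z.
      At Z: no left child.
      Visit Z.
      At Z: go right to U.
        At U: no left child.
        Visit U.
        At U: go right to G.
          G is a leaf — visit G.

L, C, F, Z, U, G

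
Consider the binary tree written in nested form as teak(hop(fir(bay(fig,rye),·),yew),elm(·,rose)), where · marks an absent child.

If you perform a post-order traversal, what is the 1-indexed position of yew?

5

Post-order visits the left subtree, then the right subtree, then the node.
At teak: go left to hop.
  At hop: go left to fir.
    At fir: go left to bay.
      At bay: go left to fig.
        fig is a leaf — visit fig.
      At bay: go right to rye.
        rye is a leaf — visit rye.
      Visit bay.
    At fir: no right child.
    Visit fir.
  At hop: go right to yew.
    yew is a leaf — visit yew.
  Visit hop.
At teak: go right to elm.
  At elm: no left child.
  At elm: go right to rose.
    rose is a leaf — visit rose.
  Visit elm.
Visit teak.
Full post-order sequence: fig, rye, bay, fir, yew, hop, rose, elm, teak.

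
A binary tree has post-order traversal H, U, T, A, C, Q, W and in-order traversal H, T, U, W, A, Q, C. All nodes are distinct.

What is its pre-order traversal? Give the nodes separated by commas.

W, T, H, U, Q, A, C

The last element of post-order is the root; it splits in-order into left and right subtrees.
Root W: left subtree has 3 nodes {H, T, U}, right has 3 {A, Q, C}.
  Root T: left subtree has 1 node {H}, right has 1 {U}.
  Root Q: left subtree has 1 node {A}, right has 1 {C}.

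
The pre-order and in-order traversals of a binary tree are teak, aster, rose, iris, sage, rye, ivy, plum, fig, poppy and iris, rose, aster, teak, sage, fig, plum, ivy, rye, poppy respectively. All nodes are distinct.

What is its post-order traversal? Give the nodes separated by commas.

The first element of pre-order is the root; it splits in-order into left and right subtrees.
Root teak: left subtree has 3 nodes {iris, rose, aster}, right has 6 {sage, fig, plum, ivy, rye, poppy}.
  Root aster: left subtree has 2 nodes {iris, rose}, right has 0 { }.
    Root rose: left subtree has 1 node {iris}, right has 0 { }.
  Root sage: left subtree has 0 nodes { }, right has 5 {fig, plum, ivy, rye, poppy}.
    Root rye: left subtree has 3 nodes {fig, plum, ivy}, right has 1 {poppy}.
      Root ivy: left subtree has 2 nodes {fig, plum}, right has 0 { }.
        Root plum: left subtree has 1 node {fig}, right has 0 { }.

iris, rose, aster, fig, plum, ivy, poppy, rye, sage, teak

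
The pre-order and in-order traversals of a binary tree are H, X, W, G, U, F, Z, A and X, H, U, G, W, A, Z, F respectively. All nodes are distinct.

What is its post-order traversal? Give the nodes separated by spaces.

X U G A Z F W H

The first element of pre-order is the root; it splits in-order into left and right subtrees.
Root H: left subtree has 1 node {X}, right has 6 {U, G, W, A, Z, F}.
  Root W: left subtree has 2 nodes {U, G}, right has 3 {A, Z, F}.
    Root G: left subtree has 1 node {U}, right has 0 { }.
    Root F: left subtree has 2 nodes {A, Z}, right has 0 { }.
      Root Z: left subtree has 1 node {A}, right has 0 { }.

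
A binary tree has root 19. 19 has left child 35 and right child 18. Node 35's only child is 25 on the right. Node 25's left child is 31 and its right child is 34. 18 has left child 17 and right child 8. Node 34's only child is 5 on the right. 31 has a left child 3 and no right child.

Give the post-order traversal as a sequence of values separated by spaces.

Post-order visits the left subtree, then the right subtree, then the node.
At 19: go left to 35.
  At 35: no left child.
  At 35: go right to 25.
    At 25: go left to 31.
      At 31: go left to 3.
        3 is a leaf — visit 3.
      At 31: no right child.
      Visit 31.
    At 25: go right to 34.
      At 34: no left child.
      At 34: go right to 5.
        5 is a leaf — visit 5.
      Visit 34.
    Visit 25.
  Visit 35.
At 19: go right to 18.
  At 18: go left to 17.
    17 is a leaf — visit 17.
  At 18: go right to 8.
    8 is a leaf — visit 8.
  Visit 18.
Visit 19.

3 31 5 34 25 35 17 8 18 19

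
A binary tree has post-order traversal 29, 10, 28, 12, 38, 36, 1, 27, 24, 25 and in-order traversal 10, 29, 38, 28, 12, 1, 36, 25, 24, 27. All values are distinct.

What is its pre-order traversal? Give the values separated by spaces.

25 1 38 10 29 12 28 36 24 27

The last element of post-order is the root; it splits in-order into left and right subtrees.
Root 25: left subtree has 7 nodes {10, 29, 38, 28, 12, 1, 36}, right has 2 {24, 27}.
  Root 1: left subtree has 5 nodes {10, 29, 38, 28, 12}, right has 1 {36}.
    Root 38: left subtree has 2 nodes {10, 29}, right has 2 {28, 12}.
      Root 10: left subtree has 0 nodes { }, right has 1 {29}.
      Root 12: left subtree has 1 node {28}, right has 0 { }.
  Root 24: left subtree has 0 nodes { }, right has 1 {27}.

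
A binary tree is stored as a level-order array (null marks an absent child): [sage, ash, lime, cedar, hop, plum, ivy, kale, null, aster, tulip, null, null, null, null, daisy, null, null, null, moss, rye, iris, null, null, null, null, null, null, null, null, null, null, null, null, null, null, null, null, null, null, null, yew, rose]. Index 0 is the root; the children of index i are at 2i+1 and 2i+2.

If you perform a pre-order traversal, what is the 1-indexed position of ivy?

16

Pre-order visits the node, then its left subtree, then its right subtree.
Visit sage.
At sage: go left to ash.
  Visit ash.
  At ash: go left to cedar.
    Visit cedar.
    At cedar: go left to kale.
      Visit kale.
      At kale: go left to daisy.
        daisy is a leaf — visit daisy.
      At kale: no right child.
    At cedar: no right child.
  At ash: go right to hop.
    Visit hop.
    At hop: go left to aster.
      Visit aster.
      At aster: go left to moss.
        moss is a leaf — visit moss.
      At aster: go right to rye.
        Visit rye.
        At rye: go left to yew.
          yew is a leaf — visit yew.
        At rye: go right to rose.
          rose is a leaf — visit rose.
    At hop: go right to tulip.
      Visit tulip.
      At tulip: go left to iris.
        iris is a leaf — visit iris.
      At tulip: no right child.
At sage: go right to lime.
  Visit lime.
  At lime: go left to plum.
    plum is a leaf — visit plum.
  At lime: go right to ivy.
    ivy is a leaf — visit ivy.
Full pre-order sequence: sage, ash, cedar, kale, daisy, hop, aster, moss, rye, yew, rose, tulip, iris, lime, plum, ivy.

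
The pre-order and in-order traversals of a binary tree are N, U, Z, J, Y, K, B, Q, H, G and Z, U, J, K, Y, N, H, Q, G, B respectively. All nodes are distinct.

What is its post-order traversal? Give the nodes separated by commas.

Z, K, Y, J, U, H, G, Q, B, N

The first element of pre-order is the root; it splits in-order into left and right subtrees.
Root N: left subtree has 5 nodes {Z, U, J, K, Y}, right has 4 {H, Q, G, B}.
  Root U: left subtree has 1 node {Z}, right has 3 {J, K, Y}.
    Root J: left subtree has 0 nodes { }, right has 2 {K, Y}.
      Root Y: left subtree has 1 node {K}, right has 0 { }.
  Root B: left subtree has 3 nodes {H, Q, G}, right has 0 { }.
    Root Q: left subtree has 1 node {H}, right has 1 {G}.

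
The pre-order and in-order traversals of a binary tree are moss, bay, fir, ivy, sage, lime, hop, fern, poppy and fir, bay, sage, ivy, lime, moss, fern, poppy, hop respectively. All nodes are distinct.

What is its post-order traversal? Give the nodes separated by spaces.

fir sage lime ivy bay poppy fern hop moss

The first element of pre-order is the root; it splits in-order into left and right subtrees.
Root moss: left subtree has 5 nodes {fir, bay, sage, ivy, lime}, right has 3 {fern, poppy, hop}.
  Root bay: left subtree has 1 node {fir}, right has 3 {sage, ivy, lime}.
    Root ivy: left subtree has 1 node {sage}, right has 1 {lime}.
  Root hop: left subtree has 2 nodes {fern, poppy}, right has 0 { }.
    Root fern: left subtree has 0 nodes { }, right has 1 {poppy}.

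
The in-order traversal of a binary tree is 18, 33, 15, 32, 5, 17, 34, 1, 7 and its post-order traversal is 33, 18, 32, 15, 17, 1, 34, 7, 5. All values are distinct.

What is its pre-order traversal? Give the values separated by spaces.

The last element of post-order is the root; it splits in-order into left and right subtrees.
Root 5: left subtree has 4 nodes {18, 33, 15, 32}, right has 4 {17, 34, 1, 7}.
  Root 15: left subtree has 2 nodes {18, 33}, right has 1 {32}.
    Root 18: left subtree has 0 nodes { }, right has 1 {33}.
  Root 7: left subtree has 3 nodes {17, 34, 1}, right has 0 { }.
    Root 34: left subtree has 1 node {17}, right has 1 {1}.

5 15 18 33 32 7 34 17 1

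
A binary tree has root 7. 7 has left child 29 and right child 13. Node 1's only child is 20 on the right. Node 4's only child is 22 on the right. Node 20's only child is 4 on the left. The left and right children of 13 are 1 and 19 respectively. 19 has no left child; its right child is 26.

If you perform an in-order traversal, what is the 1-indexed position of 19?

8

In-order visits the left subtree, then the node, then the right subtree.
At 7: go left to 29.
  29 is a leaf — visit 29.
Visit 7.
At 7: go right to 13.
  At 13: go left to 1.
    At 1: no left child.
    Visit 1.
    At 1: go right to 20.
      At 20: go left to 4.
        At 4: no left child.
        Visit 4.
        At 4: go right to 22.
          22 is a leaf — visit 22.
      Visit 20.
      At 20: no right child.
  Visit 13.
  At 13: go right to 19.
    At 19: no left child.
    Visit 19.
    At 19: go right to 26.
      26 is a leaf — visit 26.
Full in-order sequence: 29, 7, 1, 4, 22, 20, 13, 19, 26.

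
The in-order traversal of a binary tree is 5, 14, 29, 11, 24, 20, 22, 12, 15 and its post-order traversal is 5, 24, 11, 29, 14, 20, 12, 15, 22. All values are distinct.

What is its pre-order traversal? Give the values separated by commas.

The last element of post-order is the root; it splits in-order into left and right subtrees.
Root 22: left subtree has 6 nodes {5, 14, 29, 11, 24, 20}, right has 2 {12, 15}.
  Root 20: left subtree has 5 nodes {5, 14, 29, 11, 24}, right has 0 { }.
    Root 14: left subtree has 1 node {5}, right has 3 {29, 11, 24}.
      Root 29: left subtree has 0 nodes { }, right has 2 {11, 24}.
        Root 11: left subtree has 0 nodes { }, right has 1 {24}.
  Root 15: left subtree has 1 node {12}, right has 0 { }.

22, 20, 14, 5, 29, 11, 24, 15, 12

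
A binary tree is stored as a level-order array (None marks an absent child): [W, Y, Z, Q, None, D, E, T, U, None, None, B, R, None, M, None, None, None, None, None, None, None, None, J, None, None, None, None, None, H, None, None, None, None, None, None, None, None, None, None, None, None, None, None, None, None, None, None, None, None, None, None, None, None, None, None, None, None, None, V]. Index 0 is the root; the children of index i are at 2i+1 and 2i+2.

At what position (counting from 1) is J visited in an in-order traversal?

6

In-order visits the left subtree, then the node, then the right subtree.
At W: go left to Y.
  At Y: go left to Q.
    At Q: go left to T.
      T is a leaf — visit T.
    Visit Q.
    At Q: go right to U.
      U is a leaf — visit U.
  Visit Y.
  At Y: no right child.
Visit W.
At W: go right to Z.
  At Z: go left to D.
    At D: go left to B.
      At B: go left to J.
        J is a leaf — visit J.
      Visit B.
      At B: no right child.
    Visit D.
    At D: go right to R.
      R is a leaf — visit R.
  Visit Z.
  At Z: go right to E.
    At E: no left child.
    Visit E.
    At E: go right to M.
      At M: go left to H.
        At H: go left to V.
          V is a leaf — visit V.
        Visit H.
        At H: no right child.
      Visit M.
      At M: no right child.
Full in-order sequence: T, Q, U, Y, W, J, B, D, R, Z, E, V, H, M.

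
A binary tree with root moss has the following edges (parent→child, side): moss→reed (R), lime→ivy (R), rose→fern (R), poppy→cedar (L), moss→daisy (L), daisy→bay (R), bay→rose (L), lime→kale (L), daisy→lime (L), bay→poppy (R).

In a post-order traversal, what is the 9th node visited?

daisy

Post-order visits the left subtree, then the right subtree, then the node.
At moss: go left to daisy.
  At daisy: go left to lime.
    At lime: go left to kale.
      kale is a leaf — visit kale.
    At lime: go right to ivy.
      ivy is a leaf — visit ivy.
    Visit lime.
  At daisy: go right to bay.
    At bay: go left to rose.
      At rose: no left child.
      At rose: go right to fern.
        fern is a leaf — visit fern.
      Visit rose.
    At bay: go right to poppy.
      At poppy: go left to cedar.
        cedar is a leaf — visit cedar.
      At poppy: no right child.
      Visit poppy.
    Visit bay.
  Visit daisy.
At moss: go right to reed.
  reed is a leaf — visit reed.
Visit moss.
Full post-order sequence: kale, ivy, lime, fern, rose, cedar, poppy, bay, daisy, reed, moss.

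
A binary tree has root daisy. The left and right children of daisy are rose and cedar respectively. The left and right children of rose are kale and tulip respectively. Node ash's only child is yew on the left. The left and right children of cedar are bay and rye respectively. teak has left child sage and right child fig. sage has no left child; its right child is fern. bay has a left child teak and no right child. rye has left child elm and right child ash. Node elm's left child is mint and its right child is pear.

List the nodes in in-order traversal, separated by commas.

In-order visits the left subtree, then the node, then the right subtree.
At daisy: go left to rose.
  At rose: go left to kale.
    kale is a leaf — visit kale.
  Visit rose.
  At rose: go right to tulip.
    tulip is a leaf — visit tulip.
Visit daisy.
At daisy: go right to cedar.
  At cedar: go left to bay.
    At bay: go left to teak.
      At teak: go left to sage.
        At sage: no left child.
        Visit sage.
        At sage: go right to fern.
          fern is a leaf — visit fern.
      Visit teak.
      At teak: go right to fig.
        fig is a leaf — visit fig.
    Visit bay.
    At bay: no right child.
  Visit cedar.
  At cedar: go right to rye.
    At rye: go left to elm.
      At elm: go left to mint.
        mint is a leaf — visit mint.
      Visit elm.
      At elm: go right to pear.
        pear is a leaf — visit pear.
    Visit rye.
    At rye: go right to ash.
      At ash: go left to yew.
        yew is a leaf — visit yew.
      Visit ash.
      At ash: no right child.

kale, rose, tulip, daisy, sage, fern, teak, fig, bay, cedar, mint, elm, pear, rye, yew, ash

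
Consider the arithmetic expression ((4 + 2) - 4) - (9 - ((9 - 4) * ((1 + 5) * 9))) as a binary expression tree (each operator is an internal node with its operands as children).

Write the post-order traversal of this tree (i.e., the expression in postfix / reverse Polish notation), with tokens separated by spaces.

4 2 + 4 - 9 9 4 - 1 5 + 9 * * - -

Post-order on an expression tree gives postfix notation: for each operator, emit left operand, right operand, then the operator.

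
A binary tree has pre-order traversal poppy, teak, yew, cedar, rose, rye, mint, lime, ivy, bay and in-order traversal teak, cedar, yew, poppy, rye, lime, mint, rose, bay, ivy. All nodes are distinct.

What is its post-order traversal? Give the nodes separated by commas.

cedar, yew, teak, lime, mint, rye, bay, ivy, rose, poppy

The first element of pre-order is the root; it splits in-order into left and right subtrees.
Root poppy: left subtree has 3 nodes {teak, cedar, yew}, right has 6 {rye, lime, mint, rose, bay, ivy}.
  Root teak: left subtree has 0 nodes { }, right has 2 {cedar, yew}.
    Root yew: left subtree has 1 node {cedar}, right has 0 { }.
  Root rose: left subtree has 3 nodes {rye, lime, mint}, right has 2 {bay, ivy}.
    Root rye: left subtree has 0 nodes { }, right has 2 {lime, mint}.
      Root mint: left subtree has 1 node {lime}, right has 0 { }.
    Root ivy: left subtree has 1 node {bay}, right has 0 { }.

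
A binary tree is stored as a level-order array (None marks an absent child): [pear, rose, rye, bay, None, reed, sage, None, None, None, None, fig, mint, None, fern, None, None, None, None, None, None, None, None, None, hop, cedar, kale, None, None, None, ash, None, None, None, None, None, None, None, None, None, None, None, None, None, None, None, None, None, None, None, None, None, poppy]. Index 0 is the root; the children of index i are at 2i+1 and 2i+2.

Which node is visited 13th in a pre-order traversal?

fern

Pre-order visits the node, then its left subtree, then its right subtree.
Visit pear.
At pear: go left to rose.
  Visit rose.
  At rose: go left to bay.
    bay is a leaf — visit bay.
  At rose: no right child.
At pear: go right to rye.
  Visit rye.
  At rye: go left to reed.
    Visit reed.
    At reed: go left to fig.
      Visit fig.
      At fig: no left child.
      At fig: go right to hop.
        hop is a leaf — visit hop.
    At reed: go right to mint.
      Visit mint.
      At mint: go left to cedar.
        Visit cedar.
        At cedar: no left child.
        At cedar: go right to poppy.
          poppy is a leaf — visit poppy.
      At mint: go right to kale.
        kale is a leaf — visit kale.
  At rye: go right to sage.
    Visit sage.
    At sage: no left child.
    At sage: go right to fern.
      Visit fern.
      At fern: no left child.
      At fern: go right to ash.
        ash is a leaf — visit ash.
Full pre-order sequence: pear, rose, bay, rye, reed, fig, hop, mint, cedar, poppy, kale, sage, fern, ash.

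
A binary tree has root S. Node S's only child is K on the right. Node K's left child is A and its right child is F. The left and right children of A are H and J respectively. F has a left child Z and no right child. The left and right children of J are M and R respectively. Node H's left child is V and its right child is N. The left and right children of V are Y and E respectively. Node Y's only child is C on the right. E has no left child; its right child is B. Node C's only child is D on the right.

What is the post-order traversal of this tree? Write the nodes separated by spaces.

Post-order visits the left subtree, then the right subtree, then the node.
At S: no left child.
At S: go right to K.
  At K: go left to A.
    At A: go left to H.
      At H: go left to V.
        At V: go left to Y.
          At Y: no left child.
          At Y: go right to C.
            At C: no left child.
            At C: go right to D.
              D is a leaf — visit D.
            Visit C.
          Visit Y.
        At V: go right to E.
          At E: no left child.
          At E: go right to B.
            B is a leaf — visit B.
          Visit E.
        Visit V.
      At H: go right to N.
        N is a leaf — visit N.
      Visit H.
    At A: go right to J.
      At J: go left to M.
        M is a leaf — visit M.
      At J: go right to R.
        R is a leaf — visit R.
      Visit J.
    Visit A.
  At K: go right to F.
    At F: go left to Z.
      Z is a leaf — visit Z.
    At F: no right child.
    Visit F.
  Visit K.
Visit S.

D C Y B E V N H M R J A Z F K S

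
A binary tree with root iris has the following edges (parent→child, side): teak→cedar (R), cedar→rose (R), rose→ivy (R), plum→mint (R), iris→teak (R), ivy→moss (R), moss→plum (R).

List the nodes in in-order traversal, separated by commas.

iris, teak, cedar, rose, ivy, moss, plum, mint

In-order visits the left subtree, then the node, then the right subtree.
At iris: no left child.
Visit iris.
At iris: go right to teak.
  At teak: no left child.
  Visit teak.
  At teak: go right to cedar.
    At cedar: no left child.
    Visit cedar.
    At cedar: go right to rose.
      At rose: no left child.
      Visit rose.
      At rose: go right to ivy.
        At ivy: no left child.
        Visit ivy.
        At ivy: go right to moss.
          At moss: no left child.
          Visit moss.
          At moss: go right to plum.
            At plum: no left child.
            Visit plum.
            At plum: go right to mint.
              mint is a leaf — visit mint.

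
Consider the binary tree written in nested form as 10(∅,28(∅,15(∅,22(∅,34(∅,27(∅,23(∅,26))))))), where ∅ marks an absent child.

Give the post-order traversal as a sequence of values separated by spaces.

26 23 27 34 22 15 28 10

Post-order visits the left subtree, then the right subtree, then the node.
At 10: no left child.
At 10: go right to 28.
  At 28: no left child.
  At 28: go right to 15.
    At 15: no left child.
    At 15: go right to 22.
      At 22: no left child.
      At 22: go right to 34.
        At 34: no left child.
        At 34: go right to 27.
          At 27: no left child.
          At 27: go right to 23.
            At 23: no left child.
            At 23: go right to 26.
              26 is a leaf — visit 26.
            Visit 23.
          Visit 27.
        Visit 34.
      Visit 22.
    Visit 15.
  Visit 28.
Visit 10.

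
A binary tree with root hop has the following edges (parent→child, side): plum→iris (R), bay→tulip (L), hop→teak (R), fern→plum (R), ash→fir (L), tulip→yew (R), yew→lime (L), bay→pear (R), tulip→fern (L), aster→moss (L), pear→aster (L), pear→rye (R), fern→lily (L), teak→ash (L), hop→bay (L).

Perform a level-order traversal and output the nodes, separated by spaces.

Level-order visits nodes level by level from the root, left to right within each level.
Level 0: hop
Level 1: bay, teak
Level 2: tulip, pear, ash
Level 3: fern, yew, aster, rye, fir
Level 4: lily, plum, lime, moss
Level 5: iris

hop bay teak tulip pear ash fern yew aster rye fir lily plum lime moss iris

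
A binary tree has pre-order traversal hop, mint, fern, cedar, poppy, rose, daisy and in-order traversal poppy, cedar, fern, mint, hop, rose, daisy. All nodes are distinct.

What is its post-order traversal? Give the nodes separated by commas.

The first element of pre-order is the root; it splits in-order into left and right subtrees.
Root hop: left subtree has 4 nodes {poppy, cedar, fern, mint}, right has 2 {rose, daisy}.
  Root mint: left subtree has 3 nodes {poppy, cedar, fern}, right has 0 { }.
    Root fern: left subtree has 2 nodes {poppy, cedar}, right has 0 { }.
      Root cedar: left subtree has 1 node {poppy}, right has 0 { }.
  Root rose: left subtree has 0 nodes { }, right has 1 {daisy}.

poppy, cedar, fern, mint, daisy, rose, hop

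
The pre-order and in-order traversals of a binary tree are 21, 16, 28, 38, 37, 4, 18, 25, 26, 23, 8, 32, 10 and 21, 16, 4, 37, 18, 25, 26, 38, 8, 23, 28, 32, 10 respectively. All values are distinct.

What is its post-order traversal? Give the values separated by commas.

4, 26, 25, 18, 37, 8, 23, 38, 10, 32, 28, 16, 21

The first element of pre-order is the root; it splits in-order into left and right subtrees.
Root 21: left subtree has 0 nodes { }, right has 12 {16, 4, 37, 18, 25, 26, 38, 8, 23, 28, 32, 10}.
  Root 16: left subtree has 0 nodes { }, right has 11 {4, 37, 18, 25, 26, 38, 8, 23, 28, 32, 10}.
    Root 28: left subtree has 8 nodes {4, 37, 18, 25, 26, 38, 8, 23}, right has 2 {32, 10}.
      Root 38: left subtree has 5 nodes {4, 37, 18, 25, 26}, right has 2 {8, 23}.
        Root 37: left subtree has 1 node {4}, right has 3 {18, 25, 26}.
          Root 18: left subtree has 0 nodes { }, right has 2 {25, 26}.
            Root 25: left subtree has 0 nodes { }, right has 1 {26}.
        Root 23: left subtree has 1 node {8}, right has 0 { }.
      Root 32: left subtree has 0 nodes { }, right has 1 {10}.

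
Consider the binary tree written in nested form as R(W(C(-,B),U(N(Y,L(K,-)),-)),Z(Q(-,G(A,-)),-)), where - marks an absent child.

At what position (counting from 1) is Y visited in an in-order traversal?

4

In-order visits the left subtree, then the node, then the right subtree.
At R: go left to W.
  At W: go left to C.
    At C: no left child.
    Visit C.
    At C: go right to B.
      B is a leaf — visit B.
  Visit W.
  At W: go right to U.
    At U: go left to N.
      At N: go left to Y.
        Y is a leaf — visit Y.
      Visit N.
      At N: go right to L.
        At L: go left to K.
          K is a leaf — visit K.
        Visit L.
        At L: no right child.
    Visit U.
    At U: no right child.
Visit R.
At R: go right to Z.
  At Z: go left to Q.
    At Q: no left child.
    Visit Q.
    At Q: go right to G.
      At G: go left to A.
        A is a leaf — visit A.
      Visit G.
      At G: no right child.
  Visit Z.
  At Z: no right child.
Full in-order sequence: C, B, W, Y, N, K, L, U, R, Q, A, G, Z.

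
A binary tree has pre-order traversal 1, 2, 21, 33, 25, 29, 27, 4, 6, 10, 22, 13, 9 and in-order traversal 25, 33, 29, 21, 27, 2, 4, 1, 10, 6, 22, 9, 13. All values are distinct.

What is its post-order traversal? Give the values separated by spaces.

25 29 33 27 21 4 2 10 9 13 22 6 1

The first element of pre-order is the root; it splits in-order into left and right subtrees.
Root 1: left subtree has 7 nodes {25, 33, 29, 21, 27, 2, 4}, right has 5 {10, 6, 22, 9, 13}.
  Root 2: left subtree has 5 nodes {25, 33, 29, 21, 27}, right has 1 {4}.
    Root 21: left subtree has 3 nodes {25, 33, 29}, right has 1 {27}.
      Root 33: left subtree has 1 node {25}, right has 1 {29}.
  Root 6: left subtree has 1 node {10}, right has 3 {22, 9, 13}.
    Root 22: left subtree has 0 nodes { }, right has 2 {9, 13}.
      Root 13: left subtree has 1 node {9}, right has 0 { }.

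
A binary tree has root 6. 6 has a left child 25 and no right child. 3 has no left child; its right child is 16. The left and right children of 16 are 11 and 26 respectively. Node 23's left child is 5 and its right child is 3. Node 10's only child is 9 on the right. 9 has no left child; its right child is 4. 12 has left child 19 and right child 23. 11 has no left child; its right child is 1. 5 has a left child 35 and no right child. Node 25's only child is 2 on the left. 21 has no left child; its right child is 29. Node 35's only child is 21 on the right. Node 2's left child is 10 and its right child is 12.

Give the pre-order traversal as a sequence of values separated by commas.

Pre-order visits the node, then its left subtree, then its right subtree.
Visit 6.
At 6: go left to 25.
  Visit 25.
  At 25: go left to 2.
    Visit 2.
    At 2: go left to 10.
      Visit 10.
      At 10: no left child.
      At 10: go right to 9.
        Visit 9.
        At 9: no left child.
        At 9: go right to 4.
          4 is a leaf — visit 4.
    At 2: go right to 12.
      Visit 12.
      At 12: go left to 19.
        19 is a leaf — visit 19.
      At 12: go right to 23.
        Visit 23.
        At 23: go left to 5.
          Visit 5.
          At 5: go left to 35.
            Visit 35.
            At 35: no left child.
            At 35: go right to 21.
              Visit 21.
              At 21: no left child.
              At 21: go right to 29.
                29 is a leaf — visit 29.
          At 5: no right child.
        At 23: go right to 3.
          Visit 3.
          At 3: no left child.
          At 3: go right to 16.
            Visit 16.
            At 16: go left to 11.
              Visit 11.
              At 11: no left child.
              At 11: go right to 1.
                1 is a leaf — visit 1.
            At 16: go right to 26.
              26 is a leaf — visit 26.
  At 25: no right child.
At 6: no right child.

6, 25, 2, 10, 9, 4, 12, 19, 23, 5, 35, 21, 29, 3, 16, 11, 1, 26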